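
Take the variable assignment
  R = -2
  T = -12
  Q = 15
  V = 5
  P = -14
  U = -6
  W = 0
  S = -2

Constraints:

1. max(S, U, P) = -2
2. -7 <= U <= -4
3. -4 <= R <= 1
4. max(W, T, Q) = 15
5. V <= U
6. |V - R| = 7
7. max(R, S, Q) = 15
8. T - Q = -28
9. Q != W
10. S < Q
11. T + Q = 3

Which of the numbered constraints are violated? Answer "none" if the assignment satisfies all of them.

Violated: 5 and 8.

1. max(-2, -6, -14) = -2  yes
2. U = -6 lies in [-7, -4]  yes
3. R = -2 lies in [-4, 1]  yes
4. max(0, -12, 15) = 15  yes
5. V = 5, U = -6; 5 > -6 (want ≤)  no
6. |5 - (-2)| = 7  yes
7. max(-2, -2, 15) = 15  yes
8. T - Q = -12 - 15 = -27, not -28  no
9. Q = 15, W = 0; distinct  yes
10. S = -2, Q = 15; -2 < 15  yes
11. T + Q = -12 + 15 = 3  yes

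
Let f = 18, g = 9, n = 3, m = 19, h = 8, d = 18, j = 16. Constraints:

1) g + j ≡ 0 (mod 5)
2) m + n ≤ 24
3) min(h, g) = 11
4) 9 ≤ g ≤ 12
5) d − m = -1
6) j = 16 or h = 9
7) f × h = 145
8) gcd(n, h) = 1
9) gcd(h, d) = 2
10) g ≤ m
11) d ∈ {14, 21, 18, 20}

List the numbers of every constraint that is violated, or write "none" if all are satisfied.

1) g + j = 25; 25 mod 5 = 0  ✔
2) m + n = 19 + 3 = 22; 22 ≤ 24  ✔
3) min(8, 9) = 8, not 11  ✘
4) g = 9 lies in [9, 12]  ✔
5) d − m = 18 − 19 = -1  ✔
6) j = 16 = 16 (first disjunct)  ✔
7) f × h = 18 × 8 = 144, not 145  ✘
8) gcd(3, 8) = 1  ✔
9) gcd(8, 18) = 2  ✔
10) g = 9, m = 19; 9 ≤ 19  ✔
11) d = 18 is in {14, 21, 18, 20}  ✔

Violated: 3, 7.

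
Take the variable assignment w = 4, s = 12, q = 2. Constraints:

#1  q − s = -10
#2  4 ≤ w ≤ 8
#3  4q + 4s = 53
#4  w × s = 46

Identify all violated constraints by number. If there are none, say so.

#1 q − s = 2 − 12 = -10 — holds.
#2 w = 4 lies in [4, 8] — holds.
#3 4q + 4s = 4(2) + 4(12) = 56, not 53 — does not hold.
#4 w × s = 4 × 12 = 48, not 46 — does not hold.

Constraints 3, 4 are violated.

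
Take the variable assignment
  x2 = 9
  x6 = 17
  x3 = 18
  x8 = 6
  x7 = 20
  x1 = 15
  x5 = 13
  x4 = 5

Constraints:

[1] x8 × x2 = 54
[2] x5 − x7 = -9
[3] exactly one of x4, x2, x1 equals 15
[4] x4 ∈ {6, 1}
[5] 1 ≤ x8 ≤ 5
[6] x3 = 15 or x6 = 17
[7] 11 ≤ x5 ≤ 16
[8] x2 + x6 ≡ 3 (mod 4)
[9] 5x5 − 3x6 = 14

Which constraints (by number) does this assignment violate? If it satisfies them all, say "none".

[1] x8 × x2 = 6 × 9 = 54 — holds.
[2] x5 − x7 = 13 − 20 = -7, not -9 — fails.
[3] x4=5, x2=9, x1=15; 1 of them equals 15 — holds.
[4] x4 = 5 is not in {6, 1} — fails.
[5] x8 = 6 is outside [1, 5] — fails.
[6] x3 = 18 ≠ 15, but x6 = 17 = 17 (second disjunct) — holds.
[7] x5 = 13 lies in [11, 16] — holds.
[8] x2 + x6 = 26; 26 mod 4 = 2, not 3 — fails.
[9] 5x5 − 3x6 = 5(13) − 3(17) = 14 — holds.

Violated: 2, 4, 5, 8.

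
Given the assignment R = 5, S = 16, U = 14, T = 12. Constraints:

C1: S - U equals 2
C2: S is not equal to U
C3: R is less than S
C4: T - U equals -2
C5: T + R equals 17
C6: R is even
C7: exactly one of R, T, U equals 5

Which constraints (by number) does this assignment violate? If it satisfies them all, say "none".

C1: S - U = 16 - 14 = 2 — OK.
C2: S = 16, U = 14; distinct — OK.
C3: R = 5, S = 16; 5 < 16 — OK.
C4: T - U = 12 - 14 = -2 — OK.
C5: T + R = 12 + 5 = 17 — OK.
C6: R = 5 is odd — violated.
C7: R=5, T=12, U=14; 1 of them equals 5 — OK.

Constraint 6 does not hold.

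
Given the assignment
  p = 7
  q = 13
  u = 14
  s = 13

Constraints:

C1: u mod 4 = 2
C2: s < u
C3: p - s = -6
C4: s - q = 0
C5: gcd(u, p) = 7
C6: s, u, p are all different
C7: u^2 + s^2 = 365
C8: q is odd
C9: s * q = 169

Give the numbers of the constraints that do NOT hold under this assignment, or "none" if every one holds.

Yes — all constraints hold.

C1: 14 mod 4 = 2  yes
C2: s = 13, u = 14; 13 < 14  yes
C3: p - s = 7 - 13 = -6  yes
C4: s - q = 13 - 13 = 0  yes
C5: gcd(14, 7) = 7  yes
C6: values 13, 14, 7 are pairwise distinct  yes
C7: u^2 + s^2 = 14^2 + 13^2 = 196 + 169 = 365  yes
C8: q = 13 is odd  yes
C9: s * q = 13 * 13 = 169  yes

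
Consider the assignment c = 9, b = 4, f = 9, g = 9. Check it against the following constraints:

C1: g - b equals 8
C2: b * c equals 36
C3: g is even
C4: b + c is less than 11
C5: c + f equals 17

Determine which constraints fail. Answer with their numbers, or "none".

Constraints 1, 3, 4, and 5 do not hold.

C1: g - b = 9 - 4 = 5, not 8 — does not hold.
C2: b * c = 4 * 9 = 36 — holds.
C3: g = 9 is odd — does not hold.
C4: b + c = 4 + 9 = 13; 13 ≥ 11, bound 11 not met — does not hold.
C5: c + f = 9 + 9 = 18, not 17 — does not hold.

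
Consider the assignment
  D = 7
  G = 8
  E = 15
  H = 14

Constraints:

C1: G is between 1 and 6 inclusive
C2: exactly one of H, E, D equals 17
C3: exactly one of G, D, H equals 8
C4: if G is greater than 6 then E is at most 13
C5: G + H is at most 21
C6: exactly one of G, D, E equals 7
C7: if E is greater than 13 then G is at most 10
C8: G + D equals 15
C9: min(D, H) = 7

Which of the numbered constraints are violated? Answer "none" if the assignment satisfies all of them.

C1: G = 8 is outside [1, 6]  fails
C2: H=14, E=15, D=7; 0 of them equal 17, not exactly one  fails
C3: G=8, D=7, H=14; 1 of them equals 8  holds
C4: G = 8 > 6, so we need E ≤ 13; but E = 15 > 13  fails
C5: G + H = 8 + 14 = 22; 22 > 21, bound 21 not met  fails
C6: G=8, D=7, E=15; 1 of them equals 7  holds
C7: E = 15 > 13, so we need G ≤ 10; G = 8 ≤ 10  holds
C8: G + D = 8 + 7 = 15  holds
C9: min(7, 14) = 7  holds

Constraints 1, 2, 4, 5 are violated.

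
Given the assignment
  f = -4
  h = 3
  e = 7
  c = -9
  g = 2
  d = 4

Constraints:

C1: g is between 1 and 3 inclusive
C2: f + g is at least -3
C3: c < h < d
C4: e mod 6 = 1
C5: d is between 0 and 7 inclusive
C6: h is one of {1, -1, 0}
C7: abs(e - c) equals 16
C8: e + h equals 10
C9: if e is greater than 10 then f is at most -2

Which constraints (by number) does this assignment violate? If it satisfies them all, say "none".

C1: g = 2 lies in [1, 3] — holds.
C2: f + g = -4 + 2 = -2; -2 ≥ -3 — holds.
C3: values -9 < 3 < 4 — holds.
C4: 7 mod 6 = 1 — holds.
C5: d = 4 lies in [0, 7] — holds.
C6: h = 3 is not in {1, -1, 0} — does not hold.
C7: abs(7 - (-9)) = 16 — holds.
C8: e + h = 7 + 3 = 10 — holds.
C9: e = 7, not > 10; antecedent false, conditional vacuously true — holds.

Violated: 6.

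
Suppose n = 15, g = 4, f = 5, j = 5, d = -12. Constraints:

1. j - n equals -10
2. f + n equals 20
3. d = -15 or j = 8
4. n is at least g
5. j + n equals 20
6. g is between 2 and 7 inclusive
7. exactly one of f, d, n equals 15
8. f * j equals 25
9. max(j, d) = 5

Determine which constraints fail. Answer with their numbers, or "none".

Constraint 3 does not hold.

1. j - n = 5 - 15 = -10  true
2. f + n = 5 + 15 = 20  true
3. d = -12 ≠ -15 and j = 5 ≠ 8; both disjuncts false  false
4. n = 15, g = 4; 15 ≥ 4  true
5. j + n = 5 + 15 = 20  true
6. g = 4 lies in [2, 7]  true
7. f=5, d=-12, n=15; 1 of them equals 15  true
8. f * j = 5 * 5 = 25  true
9. max(5, -12) = 5  true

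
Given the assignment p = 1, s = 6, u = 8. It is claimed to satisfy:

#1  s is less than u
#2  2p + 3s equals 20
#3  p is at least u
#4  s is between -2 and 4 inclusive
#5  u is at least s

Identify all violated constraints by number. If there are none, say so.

#1 s = 6, u = 8; 6 < 8  holds
#2 2p + 3s = 2(1) + 3(6) = 20  holds
#3 p = 1, u = 8; 1 < 8 (want ≥)  fails
#4 s = 6 is outside [-2, 4]  fails
#5 u = 8, s = 6; 8 ≥ 6  holds

No — constraints 3, 4 are not satisfied.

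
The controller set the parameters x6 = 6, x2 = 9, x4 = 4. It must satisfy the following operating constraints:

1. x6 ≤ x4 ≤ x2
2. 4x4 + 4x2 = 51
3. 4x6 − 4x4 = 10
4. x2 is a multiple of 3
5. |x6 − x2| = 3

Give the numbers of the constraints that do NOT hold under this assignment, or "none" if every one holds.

1. values 6, 4, 9; x6 = 6 is not ≤ x4 = 4 — violated.
2. 4x4 + 4x2 = 4(4) + 4(9) = 52, not 51 — violated.
3. 4x6 − 4x4 = 4(6) − 4(4) = 8, not 10 — violated.
4. 9 / 3 = 3, so 3 divides 9 — OK.
5. |6 − 9| = 3 — OK.

Violated: 1, 2, and 3.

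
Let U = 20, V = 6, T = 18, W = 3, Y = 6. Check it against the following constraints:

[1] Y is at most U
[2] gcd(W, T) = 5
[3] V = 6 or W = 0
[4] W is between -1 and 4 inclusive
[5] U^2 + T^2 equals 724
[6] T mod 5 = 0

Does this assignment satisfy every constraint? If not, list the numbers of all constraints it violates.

No — constraints 2, 6 are not satisfied.

[1] Y = 6, U = 20; 6 ≤ 20 — holds.
[2] gcd(3, 18) = 3, not 5 — fails.
[3] V = 6 = 6 (first disjunct) — holds.
[4] W = 3 lies in [-1, 4] — holds.
[5] U^2 + T^2 = 20^2 + 18^2 = 400 + 324 = 724 — holds.
[6] 18 mod 5 = 3, not 0 — fails.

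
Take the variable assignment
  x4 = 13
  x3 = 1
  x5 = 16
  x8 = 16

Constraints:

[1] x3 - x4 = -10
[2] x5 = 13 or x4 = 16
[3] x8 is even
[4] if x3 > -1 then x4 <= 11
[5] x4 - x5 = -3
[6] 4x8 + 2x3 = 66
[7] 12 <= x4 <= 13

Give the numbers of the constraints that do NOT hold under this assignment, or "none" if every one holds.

No — constraints 1, 2, 4 are not satisfied.

[1] x3 - x4 = 1 - 13 = -12, not -10 — fails.
[2] x5 = 16 ≠ 13 and x4 = 13 ≠ 16; both disjuncts false — fails.
[3] x8 = 16 is even — holds.
[4] x3 = 1 > -1, so we need x4 ≤ 11; but x4 = 13 > 11 — fails.
[5] x4 - x5 = 13 - 16 = -3 — holds.
[6] 4x8 + 2x3 = 4(16) + 2(1) = 66 — holds.
[7] x4 = 13 lies in [12, 13] — holds.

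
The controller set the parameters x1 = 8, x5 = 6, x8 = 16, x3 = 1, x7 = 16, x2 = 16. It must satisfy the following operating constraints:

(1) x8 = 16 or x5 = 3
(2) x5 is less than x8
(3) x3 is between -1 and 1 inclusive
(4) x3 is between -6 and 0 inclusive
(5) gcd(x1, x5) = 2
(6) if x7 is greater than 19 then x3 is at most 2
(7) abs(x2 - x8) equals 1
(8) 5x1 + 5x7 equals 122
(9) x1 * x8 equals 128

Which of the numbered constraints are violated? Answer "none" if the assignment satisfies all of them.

(1) x8 = 16 = 16 (first disjunct) — OK.
(2) x5 = 6, x8 = 16; 6 < 16 — OK.
(3) x3 = 1 lies in [-1, 1] — OK.
(4) x3 = 1 is outside [-6, 0] — violated.
(5) gcd(8, 6) = 2 — OK.
(6) x7 = 16, not > 19; antecedent false, conditional vacuously true — OK.
(7) abs(16 - 16) = 0, not 1 — violated.
(8) 5x1 + 5x7 = 5(8) + 5(16) = 120, not 122 — violated.
(9) x1 * x8 = 8 * 16 = 128 — OK.

Violated: 4, 7, and 8.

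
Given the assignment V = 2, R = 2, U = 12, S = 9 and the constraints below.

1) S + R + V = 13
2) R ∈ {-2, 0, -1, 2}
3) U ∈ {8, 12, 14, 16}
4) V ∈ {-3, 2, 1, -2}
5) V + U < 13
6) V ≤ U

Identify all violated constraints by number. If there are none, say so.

1) S + R + V = 9 + 2 + 2 = 13 — holds.
2) R = 2 is in {-2, 0, -1, 2} — holds.
3) U = 12 is in {8, 12, 14, 16} — holds.
4) V = 2 is in {-3, 2, 1, -2} — holds.
5) V + U = 2 + 12 = 14; 14 ≥ 13, bound 13 not met — fails.
6) V = 2, U = 12; 2 ≤ 12 — holds.

No — constraint 5 is not satisfied.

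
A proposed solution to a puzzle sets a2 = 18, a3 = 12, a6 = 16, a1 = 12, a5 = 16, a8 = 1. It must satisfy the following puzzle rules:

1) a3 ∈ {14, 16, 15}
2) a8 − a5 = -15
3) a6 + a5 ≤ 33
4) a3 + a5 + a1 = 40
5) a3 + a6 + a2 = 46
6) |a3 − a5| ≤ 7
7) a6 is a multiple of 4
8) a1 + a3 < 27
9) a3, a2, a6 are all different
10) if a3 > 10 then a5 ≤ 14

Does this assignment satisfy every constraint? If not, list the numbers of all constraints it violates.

The assignment fails constraints 1, 10.

1) a3 = 12 is not in {14, 16, 15} — violated.
2) a8 − a5 = 1 − 16 = -15 — OK.
3) a6 + a5 = 16 + 16 = 32; 32 ≤ 33 — OK.
4) a3 + a5 + a1 = 12 + 16 + 12 = 40 — OK.
5) a3 + a6 + a2 = 12 + 16 + 18 = 46 — OK.
6) |12 − 16| = 4; 4 ≤ 7 — OK.
7) 16 / 4 = 4, so 4 divides 16 — OK.
8) a1 + a3 = 12 + 12 = 24; 24 < 27 — OK.
9) values 12, 18, 16 are pairwise distinct — OK.
10) a3 = 12 > 10, so we need a5 ≤ 14; but a5 = 16 > 14 — violated.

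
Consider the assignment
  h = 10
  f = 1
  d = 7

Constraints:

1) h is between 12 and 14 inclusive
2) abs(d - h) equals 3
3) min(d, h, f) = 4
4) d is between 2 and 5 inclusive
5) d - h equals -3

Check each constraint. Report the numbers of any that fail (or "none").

The assignment fails constraints 1, 3, and 4.

1) h = 10 is outside [12, 14] — fails.
2) abs(7 - 10) = 3 — holds.
3) min(7, 10, 1) = 1, not 4 — fails.
4) d = 7 is outside [2, 5] — fails.
5) d - h = 7 - 10 = -3 — holds.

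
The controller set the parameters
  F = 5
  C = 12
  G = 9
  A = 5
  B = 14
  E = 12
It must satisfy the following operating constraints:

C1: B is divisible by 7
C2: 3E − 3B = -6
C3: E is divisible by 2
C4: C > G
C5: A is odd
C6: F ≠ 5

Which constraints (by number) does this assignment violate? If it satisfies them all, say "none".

C1: 14 / 7 = 2, so 7 divides 14 — satisfied.
C2: 3E − 3B = 3(12) − 3(14) = -6 — satisfied.
C3: 12 / 2 = 6, so 2 divides 12 — satisfied.
C4: C = 12, G = 9; 12 > 9 — satisfied.
C5: A = 5 is odd — satisfied.
C6: F = 5, but 5 is required to differ — violated.

Constraint 6 does not hold.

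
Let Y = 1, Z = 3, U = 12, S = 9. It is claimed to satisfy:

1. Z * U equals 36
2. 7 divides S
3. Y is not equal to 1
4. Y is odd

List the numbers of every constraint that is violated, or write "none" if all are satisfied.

1. Z * U = 3 * 12 = 36  holds
2. 9 = 7*1 + 2, so 7 does not divide 9  fails
3. Y = 1, but 1 is required to differ  fails
4. Y = 1 is odd  holds

Violated: 2, 3.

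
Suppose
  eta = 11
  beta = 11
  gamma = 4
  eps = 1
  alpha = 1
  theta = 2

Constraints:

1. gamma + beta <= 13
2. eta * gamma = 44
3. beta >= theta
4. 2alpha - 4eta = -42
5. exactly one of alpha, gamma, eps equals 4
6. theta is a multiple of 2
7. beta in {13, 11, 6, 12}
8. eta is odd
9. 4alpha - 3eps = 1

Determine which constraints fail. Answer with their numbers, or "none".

Constraint 1 does not hold.

1. gamma + beta = 4 + 11 = 15; 15 > 13, bound 13 not met — violated.
2. eta * gamma = 11 * 4 = 44 — OK.
3. beta = 11, theta = 2; 11 ≥ 2 — OK.
4. 2alpha - 4eta = 2(1) - 4(11) = -42 — OK.
5. alpha=1, gamma=4, eps=1; 1 of them equals 4 — OK.
6. 2 / 2 = 1, so 2 divides 2 — OK.
7. beta = 11 is in {13, 11, 6, 12} — OK.
8. eta = 11 is odd — OK.
9. 4alpha - 3eps = 4(1) - 3(1) = 1 — OK.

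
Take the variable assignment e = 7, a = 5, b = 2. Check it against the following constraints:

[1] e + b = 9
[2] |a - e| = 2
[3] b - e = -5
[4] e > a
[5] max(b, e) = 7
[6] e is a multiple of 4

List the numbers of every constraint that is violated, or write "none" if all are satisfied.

Violated: 6.

[1] e + b = 7 + 2 = 9  ✓
[2] |5 - 7| = 2  ✓
[3] b - e = 2 - 7 = -5  ✓
[4] e = 7, a = 5; 7 > 5  ✓
[5] max(2, 7) = 7  ✓
[6] 7 = 4*1 + 3, so 4 does not divide 7  ✗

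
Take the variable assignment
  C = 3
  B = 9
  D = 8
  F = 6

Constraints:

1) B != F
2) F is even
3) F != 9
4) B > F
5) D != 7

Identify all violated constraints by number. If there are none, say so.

All constraints are satisfied.

1) B = 9, F = 6; distinct — holds.
2) F = 6 is even — holds.
3) F = 6, and 6 ≠ 9 — holds.
4) B = 9, F = 6; 9 > 6 — holds.
5) D = 8, and 8 ≠ 7 — holds.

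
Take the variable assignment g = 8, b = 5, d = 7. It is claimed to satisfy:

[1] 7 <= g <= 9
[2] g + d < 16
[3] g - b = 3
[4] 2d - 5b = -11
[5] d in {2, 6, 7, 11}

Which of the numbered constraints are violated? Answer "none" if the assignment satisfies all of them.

Yes — all constraints hold.

[1] g = 8 lies in [7, 9]  holds
[2] g + d = 8 + 7 = 15; 15 < 16  holds
[3] g - b = 8 - 5 = 3  holds
[4] 2d - 5b = 2(7) - 5(5) = -11  holds
[5] d = 7 is in {2, 6, 7, 11}  holds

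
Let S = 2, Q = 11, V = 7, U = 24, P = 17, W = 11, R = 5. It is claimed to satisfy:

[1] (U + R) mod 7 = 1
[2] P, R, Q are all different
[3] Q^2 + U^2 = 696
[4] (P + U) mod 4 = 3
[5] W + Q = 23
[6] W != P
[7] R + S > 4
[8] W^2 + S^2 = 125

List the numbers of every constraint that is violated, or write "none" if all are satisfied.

[1] U + R = 29; 29 mod 7 = 1  yes
[2] values 17, 5, 11 are pairwise distinct  yes
[3] Q^2 + U^2 = 11^2 + 24^2 = 121 + 576 = 697, not 696  no
[4] P + U = 41; 41 mod 4 = 1, not 3  no
[5] W + Q = 11 + 11 = 22, not 23  no
[6] W = 11, P = 17; distinct  yes
[7] R + S = 5 + 2 = 7; 7 > 4  yes
[8] W^2 + S^2 = 11^2 + 2^2 = 121 + 4 = 125  yes

The assignment fails constraints 3, 4, and 5.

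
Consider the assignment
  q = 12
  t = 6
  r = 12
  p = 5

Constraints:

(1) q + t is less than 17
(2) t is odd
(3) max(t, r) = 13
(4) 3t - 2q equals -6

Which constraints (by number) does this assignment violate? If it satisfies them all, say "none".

(1) q + t = 12 + 6 = 18; 18 ≥ 17, bound 17 not met  no
(2) t = 6 is even  no
(3) max(6, 12) = 12, not 13  no
(4) 3t - 2q = 3(6) - 2(12) = -6  yes

Constraints 1, 2, 3 are violated.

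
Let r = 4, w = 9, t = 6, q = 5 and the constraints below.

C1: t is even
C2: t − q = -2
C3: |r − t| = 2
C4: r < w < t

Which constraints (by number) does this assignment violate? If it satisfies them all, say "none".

Constraints 2 and 4 are violated.

C1: t = 6 is even — holds.
C2: t − q = 6 − 5 = 1, not -2 — fails.
C3: |4 − 6| = 2 — holds.
C4: values 4, 9, 6; w = 9 is not < t = 6 — fails.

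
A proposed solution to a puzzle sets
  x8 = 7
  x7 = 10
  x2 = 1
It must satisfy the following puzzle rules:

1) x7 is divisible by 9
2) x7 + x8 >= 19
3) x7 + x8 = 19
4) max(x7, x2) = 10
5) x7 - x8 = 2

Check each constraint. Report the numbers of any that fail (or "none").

No — constraints 1, 2, 3, 5 are not satisfied.

1) 10 = 9*1 + 1, so 9 does not divide 10  ✗
2) x7 + x8 = 10 + 7 = 17; 17 < 19, bound 19 not met  ✗
3) x7 + x8 = 10 + 7 = 17, not 19  ✗
4) max(10, 1) = 10  ✓
5) x7 - x8 = 10 - 7 = 3, not 2  ✗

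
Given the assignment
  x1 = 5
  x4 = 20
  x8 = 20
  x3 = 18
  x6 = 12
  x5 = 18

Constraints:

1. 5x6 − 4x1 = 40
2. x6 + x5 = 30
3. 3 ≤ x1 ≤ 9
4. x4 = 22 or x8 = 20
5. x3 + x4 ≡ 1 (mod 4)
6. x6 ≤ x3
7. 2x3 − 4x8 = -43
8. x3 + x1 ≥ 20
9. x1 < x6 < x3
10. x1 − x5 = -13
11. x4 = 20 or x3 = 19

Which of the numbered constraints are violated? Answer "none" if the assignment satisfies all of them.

1. 5x6 − 4x1 = 5(12) − 4(5) = 40  true
2. x6 + x5 = 12 + 18 = 30  true
3. x1 = 5 lies in [3, 9]  true
4. x4 = 20 ≠ 22, but x8 = 20 = 20 (second disjunct)  true
5. x3 + x4 = 38; 38 mod 4 = 2, not 1  false
6. x6 = 12, x3 = 18; 12 ≤ 18  true
7. 2x3 − 4x8 = 2(18) − 4(20) = -44, not -43  false
8. x3 + x1 = 18 + 5 = 23; 23 ≥ 20  true
9. values 5 < 12 < 18  true
10. x1 − x5 = 5 − 18 = -13  true
11. x4 = 20 = 20 (first disjunct)  true

The assignment fails constraints 5 and 7.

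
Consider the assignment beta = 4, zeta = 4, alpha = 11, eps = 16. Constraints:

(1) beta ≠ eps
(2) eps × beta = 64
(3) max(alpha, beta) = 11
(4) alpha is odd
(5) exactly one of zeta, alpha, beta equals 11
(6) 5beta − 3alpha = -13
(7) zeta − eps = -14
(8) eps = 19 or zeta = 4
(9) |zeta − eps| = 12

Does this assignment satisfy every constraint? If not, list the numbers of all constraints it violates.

Violated: 7.

(1) beta = 4, eps = 16; distinct — OK.
(2) eps × beta = 16 × 4 = 64 — OK.
(3) max(11, 4) = 11 — OK.
(4) alpha = 11 is odd — OK.
(5) zeta=4, alpha=11, beta=4; 1 of them equals 11 — OK.
(6) 5beta − 3alpha = 5(4) − 3(11) = -13 — OK.
(7) zeta − eps = 4 − 16 = -12, not -14 — violated.
(8) eps = 16 ≠ 19, but zeta = 4 = 4 (second disjunct) — OK.
(9) |4 − 16| = 12 — OK.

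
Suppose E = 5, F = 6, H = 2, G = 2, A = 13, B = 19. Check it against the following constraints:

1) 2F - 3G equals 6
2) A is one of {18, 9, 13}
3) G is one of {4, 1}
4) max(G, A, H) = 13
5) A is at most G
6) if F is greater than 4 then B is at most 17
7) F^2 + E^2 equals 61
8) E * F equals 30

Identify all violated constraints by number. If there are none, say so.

1) 2F - 3G = 2(6) - 3(2) = 6 — satisfied.
2) A = 13 is in {18, 9, 13} — satisfied.
3) G = 2 is not in {4, 1} — violated.
4) max(2, 13, 2) = 13 — satisfied.
5) A = 13, G = 2; 13 > 2 (want ≤) — violated.
6) F = 6 > 4, so we need B ≤ 17; but B = 19 > 17 — violated.
7) F^2 + E^2 = 6^2 + 5^2 = 36 + 25 = 61 — satisfied.
8) E * F = 5 * 6 = 30 — satisfied.

Constraints 3, 5, 6 are violated.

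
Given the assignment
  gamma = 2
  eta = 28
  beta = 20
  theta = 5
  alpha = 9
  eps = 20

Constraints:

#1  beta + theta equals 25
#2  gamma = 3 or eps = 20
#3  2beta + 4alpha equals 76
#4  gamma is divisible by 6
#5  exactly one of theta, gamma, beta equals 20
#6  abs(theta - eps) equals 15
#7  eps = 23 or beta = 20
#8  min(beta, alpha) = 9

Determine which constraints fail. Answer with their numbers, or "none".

The assignment fails constraint 4.

#1 beta + theta = 20 + 5 = 25  holds
#2 gamma = 2 ≠ 3, but eps = 20 = 20 (second disjunct)  holds
#3 2beta + 4alpha = 2(20) + 4(9) = 76  holds
#4 2 = 6*0 + 2, so 6 does not divide 2  fails
#5 theta=5, gamma=2, beta=20; 1 of them equals 20  holds
#6 abs(5 - 20) = 15  holds
#7 eps = 20 ≠ 23, but beta = 20 = 20 (second disjunct)  holds
#8 min(20, 9) = 9  holds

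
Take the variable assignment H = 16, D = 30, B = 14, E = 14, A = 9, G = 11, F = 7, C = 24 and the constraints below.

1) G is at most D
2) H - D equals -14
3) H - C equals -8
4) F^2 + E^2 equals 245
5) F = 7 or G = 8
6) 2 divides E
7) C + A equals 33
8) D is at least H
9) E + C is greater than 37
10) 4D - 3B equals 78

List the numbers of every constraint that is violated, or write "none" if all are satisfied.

1) G = 11, D = 30; 11 ≤ 30 — holds.
2) H - D = 16 - 30 = -14 — holds.
3) H - C = 16 - 24 = -8 — holds.
4) F^2 + E^2 = 7^2 + 14^2 = 49 + 196 = 245 — holds.
5) F = 7 = 7 (first disjunct) — holds.
6) 14 / 2 = 7, so 2 divides 14 — holds.
7) C + A = 24 + 9 = 33 — holds.
8) D = 30, H = 16; 30 ≥ 16 — holds.
9) E + C = 14 + 24 = 38; 38 > 37 — holds.
10) 4D - 3B = 4(30) - 3(14) = 78 — holds.

None — every constraint holds.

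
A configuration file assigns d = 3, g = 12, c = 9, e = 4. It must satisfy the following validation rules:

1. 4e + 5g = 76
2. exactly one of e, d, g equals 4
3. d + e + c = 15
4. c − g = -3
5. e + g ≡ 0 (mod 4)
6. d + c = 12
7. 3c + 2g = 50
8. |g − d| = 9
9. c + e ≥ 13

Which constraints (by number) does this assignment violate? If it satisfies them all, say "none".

Constraints 3 and 7 do not hold.

1. 4e + 5g = 4(4) + 5(12) = 76 — holds.
2. e=4, d=3, g=12; 1 of them equals 4 — holds.
3. d + e + c = 3 + 4 + 9 = 16, not 15 — does not hold.
4. c − g = 9 − 12 = -3 — holds.
5. e + g = 16; 16 mod 4 = 0 — holds.
6. d + c = 3 + 9 = 12 — holds.
7. 3c + 2g = 3(9) + 2(12) = 51, not 50 — does not hold.
8. |12 − 3| = 9 — holds.
9. c + e = 9 + 4 = 13; 13 ≥ 13 — holds.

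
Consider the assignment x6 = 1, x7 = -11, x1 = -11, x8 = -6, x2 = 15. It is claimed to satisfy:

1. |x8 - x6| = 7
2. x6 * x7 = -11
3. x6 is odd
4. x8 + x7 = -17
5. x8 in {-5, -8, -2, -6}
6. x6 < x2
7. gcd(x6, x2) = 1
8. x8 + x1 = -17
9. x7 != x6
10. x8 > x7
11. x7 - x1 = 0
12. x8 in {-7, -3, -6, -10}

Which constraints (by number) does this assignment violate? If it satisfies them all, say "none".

1. |-6 - 1| = 7 — OK.
2. x6 * x7 = 1 * (-11) = -11 — OK.
3. x6 = 1 is odd — OK.
4. x8 + x7 = -6 + (-11) = -17 — OK.
5. x8 = -6 is in {-5, -8, -2, -6} — OK.
6. x6 = 1, x2 = 15; 1 < 15 — OK.
7. gcd(1, 15) = 1 — OK.
8. x8 + x1 = -6 + (-11) = -17 — OK.
9. x7 = -11, x6 = 1; distinct — OK.
10. x8 = -6, x7 = -11; -6 > -11 — OK.
11. x7 - x1 = -11 - (-11) = 0 — OK.
12. x8 = -6 is in {-7, -3, -6, -10} — OK.

Yes — all constraints hold.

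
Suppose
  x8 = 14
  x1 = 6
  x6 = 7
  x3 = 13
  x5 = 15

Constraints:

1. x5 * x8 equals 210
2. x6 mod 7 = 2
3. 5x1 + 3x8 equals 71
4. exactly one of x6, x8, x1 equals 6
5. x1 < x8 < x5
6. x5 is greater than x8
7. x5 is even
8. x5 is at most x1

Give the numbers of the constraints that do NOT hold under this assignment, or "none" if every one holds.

1. x5 * x8 = 15 * 14 = 210  ✔
2. 7 mod 7 = 0, not 2  ✘
3. 5x1 + 3x8 = 5(6) + 3(14) = 72, not 71  ✘
4. x6=7, x8=14, x1=6; 1 of them equals 6  ✔
5. values 6 < 14 < 15  ✔
6. x5 = 15, x8 = 14; 15 > 14  ✔
7. x5 = 15 is odd  ✘
8. x5 = 15, x1 = 6; 15 > 6 (want ≤)  ✘

No — constraints 2, 3, 7, and 8 are not satisfied.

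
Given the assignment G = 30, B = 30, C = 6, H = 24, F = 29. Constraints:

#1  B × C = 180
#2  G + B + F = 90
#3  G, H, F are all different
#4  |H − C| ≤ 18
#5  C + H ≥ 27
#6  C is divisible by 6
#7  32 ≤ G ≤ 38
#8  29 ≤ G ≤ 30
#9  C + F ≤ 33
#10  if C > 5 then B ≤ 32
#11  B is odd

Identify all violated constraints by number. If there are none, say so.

The assignment fails constraints 2, 7, 9, 11.

#1 B × C = 30 × 6 = 180  OK
#2 G + B + F = 30 + 30 + 29 = 89, not 90  FAIL
#3 values 30, 24, 29 are pairwise distinct  OK
#4 |24 − 6| = 18; 18 ≤ 18  OK
#5 C + H = 6 + 24 = 30; 30 ≥ 27  OK
#6 6 / 6 = 1, so 6 divides 6  OK
#7 G = 30 is outside [32, 38]  FAIL
#8 G = 30 lies in [29, 30]  OK
#9 C + F = 6 + 29 = 35; 35 > 33, bound 33 not met  FAIL
#10 C = 6 > 5, so we need B ≤ 32; B = 30 ≤ 32  OK
#11 B = 30 is even  FAIL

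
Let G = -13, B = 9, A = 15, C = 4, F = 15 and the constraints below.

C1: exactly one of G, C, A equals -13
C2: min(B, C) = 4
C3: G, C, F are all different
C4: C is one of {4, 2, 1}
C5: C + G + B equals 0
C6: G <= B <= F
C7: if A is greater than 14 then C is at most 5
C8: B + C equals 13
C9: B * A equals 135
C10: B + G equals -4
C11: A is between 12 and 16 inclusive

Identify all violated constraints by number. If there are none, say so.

All constraints are satisfied.

C1: G=-13, C=4, A=15; 1 of them equals -13  yes
C2: min(9, 4) = 4  yes
C3: values -13, 4, 15 are pairwise distinct  yes
C4: C = 4 is in {4, 2, 1}  yes
C5: C + G + B = 4 + (-13) + 9 = 0  yes
C6: values -13 <= 9 <= 15  yes
C7: A = 15 > 14, so we need C ≤ 5; C = 4 ≤ 5  yes
C8: B + C = 9 + 4 = 13  yes
C9: B * A = 9 * 15 = 135  yes
C10: B + G = 9 + (-13) = -4  yes
C11: A = 15 lies in [12, 16]  yes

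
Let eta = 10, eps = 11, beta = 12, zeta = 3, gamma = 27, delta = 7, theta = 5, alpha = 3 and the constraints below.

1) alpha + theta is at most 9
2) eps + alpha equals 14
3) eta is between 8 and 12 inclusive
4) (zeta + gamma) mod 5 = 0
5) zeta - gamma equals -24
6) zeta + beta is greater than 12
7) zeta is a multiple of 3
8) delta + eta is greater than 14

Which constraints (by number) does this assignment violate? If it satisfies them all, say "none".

All constraints are satisfied.

1) alpha + theta = 3 + 5 = 8; 8 ≤ 9 — holds.
2) eps + alpha = 11 + 3 = 14 — holds.
3) eta = 10 lies in [8, 12] — holds.
4) zeta + gamma = 30; 30 mod 5 = 0 — holds.
5) zeta - gamma = 3 - 27 = -24 — holds.
6) zeta + beta = 3 + 12 = 15; 15 > 12 — holds.
7) 3 / 3 = 1, so 3 divides 3 — holds.
8) delta + eta = 7 + 10 = 17; 17 > 14 — holds.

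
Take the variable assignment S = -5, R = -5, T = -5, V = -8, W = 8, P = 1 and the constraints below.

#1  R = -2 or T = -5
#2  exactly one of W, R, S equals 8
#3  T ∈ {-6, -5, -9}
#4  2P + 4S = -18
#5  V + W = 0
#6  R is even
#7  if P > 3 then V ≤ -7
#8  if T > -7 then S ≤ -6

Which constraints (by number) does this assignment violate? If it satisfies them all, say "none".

Constraints 6 and 8 do not hold.

#1 R = -5 ≠ -2, but T = -5 = -5 (second disjunct)  ✓
#2 W=8, R=-5, S=-5; 1 of them equals 8  ✓
#3 T = -5 is in {-6, -5, -9}  ✓
#4 2P + 4S = 2(1) + 4(-5) = -18  ✓
#5 V + W = -8 + 8 = 0  ✓
#6 R = -5 is odd  ✗
#7 P = 1, not > 3; antecedent false, conditional vacuously true  ✓
#8 T = -5 > -7, so we need S ≤ -6; but S = -5 > -6  ✗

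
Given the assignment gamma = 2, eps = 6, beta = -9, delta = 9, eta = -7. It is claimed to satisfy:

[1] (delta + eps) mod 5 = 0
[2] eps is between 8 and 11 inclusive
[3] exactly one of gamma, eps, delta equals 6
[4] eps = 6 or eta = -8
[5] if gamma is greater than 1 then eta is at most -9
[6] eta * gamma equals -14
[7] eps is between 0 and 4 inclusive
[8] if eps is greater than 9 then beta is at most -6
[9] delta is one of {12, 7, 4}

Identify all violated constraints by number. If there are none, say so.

[1] delta + eps = 15; 15 mod 5 = 0 — holds.
[2] eps = 6 is outside [8, 11] — fails.
[3] gamma=2, eps=6, delta=9; 1 of them equals 6 — holds.
[4] eps = 6 = 6 (first disjunct) — holds.
[5] gamma = 2 > 1, so we need eta ≤ -9; but eta = -7 > -9 — fails.
[6] eta * gamma = -7 * 2 = -14 — holds.
[7] eps = 6 is outside [0, 4] — fails.
[8] eps = 6, not > 9; antecedent false, conditional vacuously true — holds.
[9] delta = 9 is not in {12, 7, 4} — fails.

Constraints 2, 5, 7, 9 are violated.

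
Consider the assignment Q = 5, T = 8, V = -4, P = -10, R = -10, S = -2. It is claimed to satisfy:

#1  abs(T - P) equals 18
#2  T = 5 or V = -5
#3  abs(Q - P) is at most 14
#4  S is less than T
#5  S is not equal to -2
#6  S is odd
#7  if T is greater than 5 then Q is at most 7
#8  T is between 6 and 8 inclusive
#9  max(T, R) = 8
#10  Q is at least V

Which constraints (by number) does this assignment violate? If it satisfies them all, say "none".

The assignment fails constraints 2, 3, 5, and 6.

#1 abs(8 - (-10)) = 18  true
#2 T = 8 ≠ 5 and V = -4 ≠ -5; both disjuncts false  false
#3 abs(5 - (-10)) = 15; 15 > 14, exceeds bound 14  false
#4 S = -2, T = 8; -2 < 8  true
#5 S = -2, but -2 is required to differ  false
#6 S = -2 is even  false
#7 T = 8 > 5, so we need Q ≤ 7; Q = 5 ≤ 7  true
#8 T = 8 lies in [6, 8]  true
#9 max(8, -10) = 8  true
#10 Q = 5, V = -4; 5 ≥ -4  true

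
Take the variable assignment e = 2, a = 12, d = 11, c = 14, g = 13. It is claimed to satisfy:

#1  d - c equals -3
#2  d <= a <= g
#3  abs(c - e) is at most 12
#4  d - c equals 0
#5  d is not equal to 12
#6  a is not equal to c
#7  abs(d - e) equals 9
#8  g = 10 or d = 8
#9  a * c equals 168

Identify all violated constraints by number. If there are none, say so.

Constraints 4, 8 do not hold.

#1 d - c = 11 - 14 = -3 — holds.
#2 values 11 <= 12 <= 13 — holds.
#3 abs(14 - 2) = 12; 12 ≤ 12 — holds.
#4 d - c = 11 - 14 = -3, not 0 — fails.
#5 d = 11, and 11 ≠ 12 — holds.
#6 a = 12, c = 14; distinct — holds.
#7 abs(11 - 2) = 9 — holds.
#8 g = 13 ≠ 10 and d = 11 ≠ 8; both disjuncts false — fails.
#9 a * c = 12 * 14 = 168 — holds.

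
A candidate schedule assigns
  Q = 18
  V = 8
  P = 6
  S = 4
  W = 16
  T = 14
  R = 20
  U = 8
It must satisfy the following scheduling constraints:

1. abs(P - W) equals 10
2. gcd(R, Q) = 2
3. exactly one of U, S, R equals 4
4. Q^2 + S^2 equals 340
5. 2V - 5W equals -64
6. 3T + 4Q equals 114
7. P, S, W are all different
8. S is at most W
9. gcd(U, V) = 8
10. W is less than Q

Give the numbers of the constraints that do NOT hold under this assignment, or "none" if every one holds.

1. abs(6 - 16) = 10 — holds.
2. gcd(20, 18) = 2 — holds.
3. U=8, S=4, R=20; 1 of them equals 4 — holds.
4. Q^2 + S^2 = 18^2 + 4^2 = 324 + 16 = 340 — holds.
5. 2V - 5W = 2(8) - 5(16) = -64 — holds.
6. 3T + 4Q = 3(14) + 4(18) = 114 — holds.
7. values 6, 4, 16 are pairwise distinct — holds.
8. S = 4, W = 16; 4 ≤ 16 — holds.
9. gcd(8, 8) = 8 — holds.
10. W = 16, Q = 18; 16 < 18 — holds.

No violations.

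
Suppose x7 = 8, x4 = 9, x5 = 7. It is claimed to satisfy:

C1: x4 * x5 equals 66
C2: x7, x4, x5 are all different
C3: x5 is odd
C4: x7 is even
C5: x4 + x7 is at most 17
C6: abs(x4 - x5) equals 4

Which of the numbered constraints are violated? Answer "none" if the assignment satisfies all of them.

Violated: 1 and 6.

C1: x4 * x5 = 9 * 7 = 63, not 66  no
C2: values 8, 9, 7 are pairwise distinct  yes
C3: x5 = 7 is odd  yes
C4: x7 = 8 is even  yes
C5: x4 + x7 = 9 + 8 = 17; 17 ≤ 17  yes
C6: abs(9 - 7) = 2, not 4  no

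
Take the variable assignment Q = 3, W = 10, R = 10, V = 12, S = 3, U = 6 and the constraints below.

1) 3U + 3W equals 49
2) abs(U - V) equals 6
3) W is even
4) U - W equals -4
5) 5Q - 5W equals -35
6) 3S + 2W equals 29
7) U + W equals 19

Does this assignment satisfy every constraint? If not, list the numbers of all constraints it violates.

1) 3U + 3W = 3(6) + 3(10) = 48, not 49  FAIL
2) abs(6 - 12) = 6  OK
3) W = 10 is even  OK
4) U - W = 6 - 10 = -4  OK
5) 5Q - 5W = 5(3) - 5(10) = -35  OK
6) 3S + 2W = 3(3) + 2(10) = 29  OK
7) U + W = 6 + 10 = 16, not 19  FAIL

Constraints 1, 7 are violated.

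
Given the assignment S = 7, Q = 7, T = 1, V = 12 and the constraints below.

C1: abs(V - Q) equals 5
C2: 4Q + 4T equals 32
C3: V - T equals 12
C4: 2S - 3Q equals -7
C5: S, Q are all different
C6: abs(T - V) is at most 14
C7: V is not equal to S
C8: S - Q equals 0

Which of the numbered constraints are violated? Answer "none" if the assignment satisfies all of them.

No — constraints 3, 5 are not satisfied.

C1: abs(12 - 7) = 5 — OK.
C2: 4Q + 4T = 4(7) + 4(1) = 32 — OK.
C3: V - T = 12 - 1 = 11, not 12 — violated.
C4: 2S - 3Q = 2(7) - 3(7) = -7 — OK.
C5: S = Q = 7, not all different — violated.
C6: abs(1 - 12) = 11; 11 ≤ 14 — OK.
C7: V = 12, S = 7; distinct — OK.
C8: S - Q = 7 - 7 = 0 — OK.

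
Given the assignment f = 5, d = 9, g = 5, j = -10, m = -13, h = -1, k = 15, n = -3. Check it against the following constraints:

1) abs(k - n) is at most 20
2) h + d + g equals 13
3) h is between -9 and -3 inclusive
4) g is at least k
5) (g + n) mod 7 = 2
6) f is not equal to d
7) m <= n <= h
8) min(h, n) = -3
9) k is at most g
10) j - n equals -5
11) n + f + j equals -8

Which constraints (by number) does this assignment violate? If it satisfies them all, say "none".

1) abs(15 - (-3)) = 18; 18 ≤ 20 — satisfied.
2) h + d + g = -1 + 9 + 5 = 13 — satisfied.
3) h = -1 is outside [-9, -3] — violated.
4) g = 5, k = 15; 5 < 15 (want ≥) — violated.
5) g + n = 2; 2 mod 7 = 2 — satisfied.
6) f = 5, d = 9; distinct — satisfied.
7) values -13 <= -3 <= -1 — satisfied.
8) min(-1, -3) = -3 — satisfied.
9) k = 15, g = 5; 15 > 5 (want ≤) — violated.
10) j - n = -10 - (-3) = -7, not -5 — violated.
11) n + f + j = -3 + 5 + (-10) = -8 — satisfied.

No — constraints 3, 4, 9, and 10 are not satisfied.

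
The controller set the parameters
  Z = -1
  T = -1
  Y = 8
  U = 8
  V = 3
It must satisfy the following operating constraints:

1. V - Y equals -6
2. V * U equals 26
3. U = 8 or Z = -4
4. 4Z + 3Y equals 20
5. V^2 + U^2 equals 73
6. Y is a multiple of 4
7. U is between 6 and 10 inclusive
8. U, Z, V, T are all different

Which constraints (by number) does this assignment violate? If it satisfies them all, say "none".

1. V - Y = 3 - 8 = -5, not -6  fails
2. V * U = 3 * 8 = 24, not 26  fails
3. U = 8 = 8 (first disjunct)  holds
4. 4Z + 3Y = 4(-1) + 3(8) = 20  holds
5. V^2 + U^2 = 3^2 + 8^2 = 9 + 64 = 73  holds
6. 8 / 4 = 2, so 4 divides 8  holds
7. U = 8 lies in [6, 10]  holds
8. Z = T = -1, not all different  fails

Violated: 1, 2, and 8.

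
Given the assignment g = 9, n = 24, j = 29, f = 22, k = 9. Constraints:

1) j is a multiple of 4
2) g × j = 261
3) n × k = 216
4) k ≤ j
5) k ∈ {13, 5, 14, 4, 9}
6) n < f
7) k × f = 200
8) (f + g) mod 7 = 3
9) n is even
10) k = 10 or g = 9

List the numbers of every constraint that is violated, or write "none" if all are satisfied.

1) 29 = 4×7 + 1, so 4 does not divide 29  no
2) g × j = 9 × 29 = 261  yes
3) n × k = 24 × 9 = 216  yes
4) k = 9, j = 29; 9 ≤ 29  yes
5) k = 9 is in {13, 5, 14, 4, 9}  yes
6) n = 24, f = 22; 24 ≥ 22 (want <)  no
7) k × f = 9 × 22 = 198, not 200  no
8) f + g = 31; 31 mod 7 = 3  yes
9) n = 24 is even  yes
10) k = 9 ≠ 10, but g = 9 = 9 (second disjunct)  yes

No — constraints 1, 6, and 7 are not satisfied.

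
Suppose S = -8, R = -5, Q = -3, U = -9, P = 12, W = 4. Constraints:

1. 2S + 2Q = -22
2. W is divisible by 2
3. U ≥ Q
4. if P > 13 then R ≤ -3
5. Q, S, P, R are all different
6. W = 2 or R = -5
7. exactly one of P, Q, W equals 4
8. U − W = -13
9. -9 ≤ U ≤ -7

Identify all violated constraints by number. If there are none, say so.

1. 2S + 2Q = 2(-8) + 2(-3) = -22  holds
2. 4 / 2 = 2, so 2 divides 4  holds
3. U = -9, Q = -3; -9 < -3 (want ≥)  fails
4. P = 12, not > 13; antecedent false, conditional vacuously true  holds
5. values -3, -8, 12, -5 are pairwise distinct  holds
6. W = 4 ≠ 2, but R = -5 = -5 (second disjunct)  holds
7. P=12, Q=-3, W=4; 1 of them equals 4  holds
8. U − W = -9 − 4 = -13  holds
9. U = -9 lies in [-9, -7]  holds

Constraint 3 does not hold.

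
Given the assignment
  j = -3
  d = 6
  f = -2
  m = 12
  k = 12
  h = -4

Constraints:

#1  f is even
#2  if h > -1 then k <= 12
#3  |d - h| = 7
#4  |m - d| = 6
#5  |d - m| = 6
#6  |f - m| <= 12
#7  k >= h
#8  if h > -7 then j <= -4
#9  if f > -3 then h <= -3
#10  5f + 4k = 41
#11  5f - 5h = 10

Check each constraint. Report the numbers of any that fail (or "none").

Constraints 3, 6, 8, and 10 do not hold.

#1 f = -2 is even  ✓
#2 h = -4, not > -1; antecedent false, conditional vacuously true  ✓
#3 |6 - (-4)| = 10, not 7  ✗
#4 |12 - 6| = 6  ✓
#5 |6 - 12| = 6  ✓
#6 |-2 - 12| = 14; 14 > 12, exceeds bound 12  ✗
#7 k = 12, h = -4; 12 ≥ -4  ✓
#8 h = -4 > -7, so we need j ≤ -4; but j = -3 > -4  ✗
#9 f = -2 > -3, so we need h ≤ -3; h = -4 ≤ -3  ✓
#10 5f + 4k = 5(-2) + 4(12) = 38, not 41  ✗
#11 5f - 5h = 5(-2) - 5(-4) = 10  ✓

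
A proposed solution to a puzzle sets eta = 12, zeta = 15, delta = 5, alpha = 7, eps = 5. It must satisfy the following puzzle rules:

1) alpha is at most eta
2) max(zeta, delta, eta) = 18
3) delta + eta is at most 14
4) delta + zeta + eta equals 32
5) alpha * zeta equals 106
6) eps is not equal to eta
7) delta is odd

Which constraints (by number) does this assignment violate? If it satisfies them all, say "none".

No — constraints 2, 3, and 5 are not satisfied.

1) alpha = 7, eta = 12; 7 ≤ 12 — holds.
2) max(15, 5, 12) = 15, not 18 — fails.
3) delta + eta = 5 + 12 = 17; 17 > 14, bound 14 not met — fails.
4) delta + zeta + eta = 5 + 15 + 12 = 32 — holds.
5) alpha * zeta = 7 * 15 = 105, not 106 — fails.
6) eps = 5, eta = 12; distinct — holds.
7) delta = 5 is odd — holds.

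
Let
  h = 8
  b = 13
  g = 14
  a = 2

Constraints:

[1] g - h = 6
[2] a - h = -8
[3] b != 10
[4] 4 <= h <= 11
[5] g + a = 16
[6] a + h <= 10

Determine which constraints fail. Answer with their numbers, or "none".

[1] g - h = 14 - 8 = 6  ✔
[2] a - h = 2 - 8 = -6, not -8  ✘
[3] b = 13, and 13 ≠ 10  ✔
[4] h = 8 lies in [4, 11]  ✔
[5] g + a = 14 + 2 = 16  ✔
[6] a + h = 2 + 8 = 10; 10 ≤ 10  ✔

The assignment fails constraint 2.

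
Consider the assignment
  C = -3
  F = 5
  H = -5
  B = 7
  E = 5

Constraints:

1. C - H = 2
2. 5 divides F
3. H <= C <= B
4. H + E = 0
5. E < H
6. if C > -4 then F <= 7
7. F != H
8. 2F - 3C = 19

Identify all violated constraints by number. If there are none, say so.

Constraint 5 does not hold.

1. C - H = -3 - (-5) = 2 — holds.
2. 5 / 5 = 1, so 5 divides 5 — holds.
3. values -5 <= -3 <= 7 — holds.
4. H + E = -5 + 5 = 0 — holds.
5. E = 5, H = -5; 5 ≥ -5 (want <) — does not hold.
6. C = -3 > -4, so we need F ≤ 7; F = 5 ≤ 7 — holds.
7. F = 5, H = -5; distinct — holds.
8. 2F - 3C = 2(5) - 3(-3) = 19 — holds.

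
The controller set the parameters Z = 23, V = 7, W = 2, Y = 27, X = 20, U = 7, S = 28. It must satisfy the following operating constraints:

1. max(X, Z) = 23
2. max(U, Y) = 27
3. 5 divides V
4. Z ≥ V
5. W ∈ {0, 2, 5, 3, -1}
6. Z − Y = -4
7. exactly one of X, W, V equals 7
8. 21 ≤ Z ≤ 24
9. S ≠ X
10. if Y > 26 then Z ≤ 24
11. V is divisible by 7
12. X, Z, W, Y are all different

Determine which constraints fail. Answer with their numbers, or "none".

1. max(20, 23) = 23 — holds.
2. max(7, 27) = 27 — holds.
3. 7 = 5×1 + 2, so 5 does not divide 7 — fails.
4. Z = 23, V = 7; 23 ≥ 7 — holds.
5. W = 2 is in {0, 2, 5, 3, -1} — holds.
6. Z − Y = 23 − 27 = -4 — holds.
7. X=20, W=2, V=7; 1 of them equals 7 — holds.
8. Z = 23 lies in [21, 24] — holds.
9. S = 28, X = 20; distinct — holds.
10. Y = 27 > 26, so we need Z ≤ 24; Z = 23 ≤ 24 — holds.
11. 7 / 7 = 1, so 7 divides 7 — holds.
12. values 20, 23, 2, 27 are pairwise distinct — holds.

Constraint 3 does not hold.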